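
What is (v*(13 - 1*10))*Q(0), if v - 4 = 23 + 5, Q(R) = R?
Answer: 0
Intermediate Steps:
v = 32 (v = 4 + (23 + 5) = 4 + 28 = 32)
(v*(13 - 1*10))*Q(0) = (32*(13 - 1*10))*0 = (32*(13 - 10))*0 = (32*3)*0 = 96*0 = 0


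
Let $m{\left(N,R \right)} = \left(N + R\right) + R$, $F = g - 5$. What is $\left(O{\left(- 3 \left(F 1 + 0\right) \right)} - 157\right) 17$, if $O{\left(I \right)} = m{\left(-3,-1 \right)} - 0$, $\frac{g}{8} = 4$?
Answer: $-2754$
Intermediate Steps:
$g = 32$ ($g = 8 \cdot 4 = 32$)
$F = 27$ ($F = 32 - 5 = 27$)
$m{\left(N,R \right)} = N + 2 R$
$O{\left(I \right)} = -5$ ($O{\left(I \right)} = \left(-3 + 2 \left(-1\right)\right) - 0 = \left(-3 - 2\right) + 0 = -5 + 0 = -5$)
$\left(O{\left(- 3 \left(F 1 + 0\right) \right)} - 157\right) 17 = \left(-5 - 157\right) 17 = \left(-162\right) 17 = -2754$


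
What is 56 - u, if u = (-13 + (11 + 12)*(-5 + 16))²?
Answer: -57544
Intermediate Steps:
u = 57600 (u = (-13 + 23*11)² = (-13 + 253)² = 240² = 57600)
56 - u = 56 - 1*57600 = 56 - 57600 = -57544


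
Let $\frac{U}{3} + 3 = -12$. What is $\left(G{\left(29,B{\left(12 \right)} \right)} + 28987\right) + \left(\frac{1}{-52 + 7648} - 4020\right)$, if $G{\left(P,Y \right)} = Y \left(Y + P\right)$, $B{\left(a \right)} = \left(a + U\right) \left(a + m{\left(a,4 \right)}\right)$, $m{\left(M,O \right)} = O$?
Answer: $\frac{2190982645}{7596} \approx 2.8844 \cdot 10^{5}$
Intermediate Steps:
$U = -45$ ($U = -9 + 3 \left(-12\right) = -9 - 36 = -45$)
$B{\left(a \right)} = \left(-45 + a\right) \left(4 + a\right)$ ($B{\left(a \right)} = \left(a - 45\right) \left(a + 4\right) = \left(-45 + a\right) \left(4 + a\right)$)
$G{\left(P,Y \right)} = Y \left(P + Y\right)$
$\left(G{\left(29,B{\left(12 \right)} \right)} + 28987\right) + \left(\frac{1}{-52 + 7648} - 4020\right) = \left(\left(-180 + 12^{2} - 492\right) \left(29 - \left(672 - 144\right)\right) + 28987\right) + \left(\frac{1}{-52 + 7648} - 4020\right) = \left(\left(-180 + 144 - 492\right) \left(29 - 528\right) + 28987\right) - \left(4020 - \frac{1}{7596}\right) = \left(- 528 \left(29 - 528\right) + 28987\right) + \left(\frac{1}{7596} - 4020\right) = \left(\left(-528\right) \left(-499\right) + 28987\right) - \frac{30535919}{7596} = \left(263472 + 28987\right) - \frac{30535919}{7596} = 292459 - \frac{30535919}{7596} = \frac{2190982645}{7596}$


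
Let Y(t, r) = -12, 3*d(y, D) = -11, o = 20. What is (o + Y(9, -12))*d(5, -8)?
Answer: -88/3 ≈ -29.333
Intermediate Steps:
d(y, D) = -11/3 (d(y, D) = (⅓)*(-11) = -11/3)
(o + Y(9, -12))*d(5, -8) = (20 - 12)*(-11/3) = 8*(-11/3) = -88/3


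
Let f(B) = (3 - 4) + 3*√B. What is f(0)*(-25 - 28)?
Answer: 53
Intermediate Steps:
f(B) = -1 + 3*√B
f(0)*(-25 - 28) = (-1 + 3*√0)*(-25 - 28) = (-1 + 3*0)*(-53) = (-1 + 0)*(-53) = -1*(-53) = 53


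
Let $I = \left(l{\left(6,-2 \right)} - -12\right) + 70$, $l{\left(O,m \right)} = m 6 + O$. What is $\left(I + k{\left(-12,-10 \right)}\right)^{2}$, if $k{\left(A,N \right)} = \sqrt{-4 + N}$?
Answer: $\left(76 + i \sqrt{14}\right)^{2} \approx 5762.0 + 568.73 i$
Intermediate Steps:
$l{\left(O,m \right)} = O + 6 m$ ($l{\left(O,m \right)} = 6 m + O = O + 6 m$)
$I = 76$ ($I = \left(\left(6 + 6 \left(-2\right)\right) - -12\right) + 70 = \left(\left(6 - 12\right) + 12\right) + 70 = \left(-6 + 12\right) + 70 = 6 + 70 = 76$)
$\left(I + k{\left(-12,-10 \right)}\right)^{2} = \left(76 + \sqrt{-4 - 10}\right)^{2} = \left(76 + \sqrt{-14}\right)^{2} = \left(76 + i \sqrt{14}\right)^{2}$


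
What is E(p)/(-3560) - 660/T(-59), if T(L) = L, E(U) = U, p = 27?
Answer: 2348007/210040 ≈ 11.179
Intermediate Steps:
E(p)/(-3560) - 660/T(-59) = 27/(-3560) - 660/(-59) = 27*(-1/3560) - 660*(-1/59) = -27/3560 + 660/59 = 2348007/210040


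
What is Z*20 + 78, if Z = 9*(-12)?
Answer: -2082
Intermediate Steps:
Z = -108
Z*20 + 78 = -108*20 + 78 = -2160 + 78 = -2082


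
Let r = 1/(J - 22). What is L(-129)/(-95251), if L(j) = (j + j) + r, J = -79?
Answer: 26059/9620351 ≈ 0.0027087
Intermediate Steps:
r = -1/101 (r = 1/(-79 - 22) = 1/(-101) = -1/101 ≈ -0.0099010)
L(j) = -1/101 + 2*j (L(j) = (j + j) - 1/101 = 2*j - 1/101 = -1/101 + 2*j)
L(-129)/(-95251) = (-1/101 + 2*(-129))/(-95251) = (-1/101 - 258)*(-1/95251) = -26059/101*(-1/95251) = 26059/9620351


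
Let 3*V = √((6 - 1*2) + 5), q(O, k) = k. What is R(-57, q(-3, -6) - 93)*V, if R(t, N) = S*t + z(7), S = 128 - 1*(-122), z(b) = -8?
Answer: -14258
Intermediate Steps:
S = 250 (S = 128 + 122 = 250)
R(t, N) = -8 + 250*t (R(t, N) = 250*t - 8 = -8 + 250*t)
V = 1 (V = √((6 - 1*2) + 5)/3 = √((6 - 2) + 5)/3 = √(4 + 5)/3 = √9/3 = (⅓)*3 = 1)
R(-57, q(-3, -6) - 93)*V = (-8 + 250*(-57))*1 = (-8 - 14250)*1 = -14258*1 = -14258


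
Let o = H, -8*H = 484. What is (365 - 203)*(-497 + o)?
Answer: -90315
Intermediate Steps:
H = -121/2 (H = -⅛*484 = -121/2 ≈ -60.500)
o = -121/2 ≈ -60.500
(365 - 203)*(-497 + o) = (365 - 203)*(-497 - 121/2) = 162*(-1115/2) = -90315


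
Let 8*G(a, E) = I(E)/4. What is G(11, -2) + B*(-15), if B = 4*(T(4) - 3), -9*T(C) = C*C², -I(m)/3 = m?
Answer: 29129/48 ≈ 606.85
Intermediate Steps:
I(m) = -3*m
T(C) = -C³/9 (T(C) = -C*C²/9 = -C³/9)
G(a, E) = -3*E/32 (G(a, E) = (-3*E/4)/8 = -3*E/32)
B = -364/9 (B = 4*(-⅑*4³ - 3) = 4*(-⅑*64 - 3) = 4*(-64/9 - 3) = 4*(-91/9) = -364/9 ≈ -40.444)
G(11, -2) + B*(-15) = -3/32*(-2) - 364/9*(-15) = 3/16 + 1820/3 = 29129/48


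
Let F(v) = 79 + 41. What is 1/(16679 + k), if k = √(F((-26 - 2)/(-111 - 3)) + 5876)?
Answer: 16679/278183045 - 2*√1499/278183045 ≈ 5.9679e-5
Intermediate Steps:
F(v) = 120
k = 2*√1499 (k = √(120 + 5876) = √5996 = 2*√1499 ≈ 77.434)
1/(16679 + k) = 1/(16679 + 2*√1499)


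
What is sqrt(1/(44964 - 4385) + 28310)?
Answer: 9*sqrt(575516171769)/40579 ≈ 168.26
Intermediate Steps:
sqrt(1/(44964 - 4385) + 28310) = sqrt(1/40579 + 28310) = sqrt(1148791491/40579) = 9*sqrt(575516171769)/40579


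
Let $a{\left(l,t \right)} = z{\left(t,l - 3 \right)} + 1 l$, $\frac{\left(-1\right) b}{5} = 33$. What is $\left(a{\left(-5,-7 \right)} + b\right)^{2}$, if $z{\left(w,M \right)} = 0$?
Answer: $28900$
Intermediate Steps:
$b = -165$ ($b = \left(-5\right) 33 = -165$)
$a{\left(l,t \right)} = l$ ($a{\left(l,t \right)} = 0 + 1 l = 0 + l = l$)
$\left(a{\left(-5,-7 \right)} + b\right)^{2} = \left(-5 - 165\right)^{2} = \left(-170\right)^{2} = 28900$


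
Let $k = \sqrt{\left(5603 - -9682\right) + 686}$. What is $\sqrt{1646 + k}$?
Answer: $\sqrt{1646 + \sqrt{15971}} \approx 42.1$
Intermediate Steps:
$k = \sqrt{15971}$ ($k = \sqrt{\left(5603 + 9682\right) + 686} = \sqrt{15285 + 686} = \sqrt{15971} \approx 126.38$)
$\sqrt{1646 + k} = \sqrt{1646 + \sqrt{15971}}$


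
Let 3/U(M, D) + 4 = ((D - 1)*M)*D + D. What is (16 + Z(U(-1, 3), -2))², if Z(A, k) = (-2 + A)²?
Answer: 1151329/2401 ≈ 479.52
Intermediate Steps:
U(M, D) = 3/(-4 + D + D*M*(-1 + D)) (U(M, D) = 3/(-4 + (((D - 1)*M)*D + D)) = 3/(-4 + (((-1 + D)*M)*D + D)) = 3/(-4 + ((M*(-1 + D))*D + D)) = 3/(-4 + (D*M*(-1 + D) + D)) = 3/(-4 + (D + D*M*(-1 + D))) = 3/(-4 + D + D*M*(-1 + D)))
(16 + Z(U(-1, 3), -2))² = (16 + (-2 + 3/(-4 + 3 - 1*3² - 1*3*(-1)))²)² = (16 + (-2 + 3/(-4 + 3 - 1*9 + 3))²)² = (16 + (-2 + 3/(-4 + 3 - 9 + 3))²)² = (16 + (-2 + 3/(-7))²)² = (16 + (-2 + 3*(-⅐))²)² = (16 + (-2 - 3/7)²)² = (16 + (-17/7)²)² = (16 + 289/49)² = (1073/49)² = 1151329/2401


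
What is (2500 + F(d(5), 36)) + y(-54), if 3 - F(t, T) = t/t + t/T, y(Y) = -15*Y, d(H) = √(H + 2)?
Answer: 3312 - √7/36 ≈ 3311.9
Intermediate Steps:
d(H) = √(2 + H)
F(t, T) = 2 - t/T (F(t, T) = 3 - (t/t + t/T) = 3 - (1 + t/T) = 3 + (-1 - t/T) = 2 - t/T)
(2500 + F(d(5), 36)) + y(-54) = (2500 + (2 - 1*√(2 + 5)/36)) - 15*(-54) = (2500 + (2 - 1*√7*1/36)) + 810 = (2500 + (2 - √7/36)) + 810 = (2502 - √7/36) + 810 = 3312 - √7/36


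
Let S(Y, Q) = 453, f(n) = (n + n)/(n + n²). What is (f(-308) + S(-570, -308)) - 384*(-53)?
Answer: 6387133/307 ≈ 20805.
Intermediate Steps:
f(n) = 2*n/(n + n²) (f(n) = (2*n)/(n + n²) = 2*n/(n + n²))
(f(-308) + S(-570, -308)) - 384*(-53) = (2/(1 - 308) + 453) - 384*(-53) = (2/(-307) + 453) + 20352 = (2*(-1/307) + 453) + 20352 = (-2/307 + 453) + 20352 = 139069/307 + 20352 = 6387133/307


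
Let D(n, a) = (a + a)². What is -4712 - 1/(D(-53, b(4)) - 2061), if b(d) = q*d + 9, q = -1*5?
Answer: -7430823/1577 ≈ -4712.0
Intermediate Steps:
q = -5
b(d) = 9 - 5*d (b(d) = -5*d + 9 = 9 - 5*d)
D(n, a) = 4*a² (D(n, a) = (2*a)² = 4*a²)
-4712 - 1/(D(-53, b(4)) - 2061) = -4712 - 1/(4*(9 - 5*4)² - 2061) = -4712 - 1/(4*(9 - 20)² - 2061) = -4712 - 1/(4*(-11)² - 2061) = -4712 - 1/(4*121 - 2061) = -4712 - 1/(484 - 2061) = -4712 - 1/(-1577) = -4712 - 1*(-1/1577) = -4712 + 1/1577 = -7430823/1577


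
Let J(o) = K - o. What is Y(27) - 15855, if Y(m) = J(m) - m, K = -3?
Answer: -15912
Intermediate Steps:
J(o) = -3 - o
Y(m) = -3 - 2*m (Y(m) = (-3 - m) - m = -3 - 2*m)
Y(27) - 15855 = (-3 - 2*27) - 15855 = (-3 - 54) - 15855 = -57 - 15855 = -15912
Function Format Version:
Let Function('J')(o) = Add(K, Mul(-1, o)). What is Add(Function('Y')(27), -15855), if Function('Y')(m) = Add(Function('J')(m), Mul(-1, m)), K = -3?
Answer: -15912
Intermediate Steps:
Function('J')(o) = Add(-3, Mul(-1, o))
Function('Y')(m) = Add(-3, Mul(-2, m)) (Function('Y')(m) = Add(Add(-3, Mul(-1, m)), Mul(-1, m)) = Add(-3, Mul(-2, m)))
Add(Function('Y')(27), -15855) = Add(Add(-3, Mul(-2, 27)), -15855) = Add(Add(-3, -54), -15855) = Add(-57, -15855) = -15912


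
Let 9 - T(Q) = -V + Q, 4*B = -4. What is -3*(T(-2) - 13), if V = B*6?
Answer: 24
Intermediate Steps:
B = -1 (B = (1/4)*(-4) = -1)
V = -6 (V = -1*6 = -6)
T(Q) = 3 - Q (T(Q) = 9 - (-1*(-6) + Q) = 9 - (6 + Q) = 9 + (-6 - Q) = 3 - Q)
-3*(T(-2) - 13) = -3*((3 - 1*(-2)) - 13) = -3*((3 + 2) - 13) = -3*(5 - 13) = -3*(-8) = 24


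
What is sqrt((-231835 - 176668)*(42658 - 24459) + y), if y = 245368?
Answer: 11*I*sqrt(61438849) ≈ 86221.0*I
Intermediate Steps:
sqrt((-231835 - 176668)*(42658 - 24459) + y) = sqrt((-231835 - 176668)*(42658 - 24459) + 245368) = sqrt(-408503*18199 + 245368) = sqrt(-7434346097 + 245368) = sqrt(-7434100729) = 11*I*sqrt(61438849)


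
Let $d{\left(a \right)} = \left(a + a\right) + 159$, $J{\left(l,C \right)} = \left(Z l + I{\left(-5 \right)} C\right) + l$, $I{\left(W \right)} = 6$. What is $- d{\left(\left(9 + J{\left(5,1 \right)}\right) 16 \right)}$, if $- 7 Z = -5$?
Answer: $- \frac{6393}{7} \approx -913.29$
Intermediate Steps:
$Z = \frac{5}{7}$ ($Z = \left(- \frac{1}{7}\right) \left(-5\right) = \frac{5}{7} \approx 0.71429$)
$J{\left(l,C \right)} = 6 C + \frac{12 l}{7}$ ($J{\left(l,C \right)} = \left(\frac{5 l}{7} + 6 C\right) + l = \left(6 C + \frac{5 l}{7}\right) + l = 6 C + \frac{12 l}{7}$)
$d{\left(a \right)} = 159 + 2 a$ ($d{\left(a \right)} = 2 a + 159 = 159 + 2 a$)
$- d{\left(\left(9 + J{\left(5,1 \right)}\right) 16 \right)} = - (159 + 2 \left(9 + \left(6 \cdot 1 + \frac{12}{7} \cdot 5\right)\right) 16) = - (159 + 2 \left(9 + \left(6 + \frac{60}{7}\right)\right) 16) = - (159 + 2 \left(9 + \frac{102}{7}\right) 16) = - (159 + 2 \cdot \frac{165}{7} \cdot 16) = - (159 + 2 \cdot \frac{2640}{7}) = - (159 + \frac{5280}{7}) = \left(-1\right) \frac{6393}{7} = - \frac{6393}{7}$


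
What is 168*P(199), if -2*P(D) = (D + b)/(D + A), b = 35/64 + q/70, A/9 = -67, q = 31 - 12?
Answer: 1342779/32320 ≈ 41.546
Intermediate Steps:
q = 19
A = -603 (A = 9*(-67) = -603)
b = 1833/2240 (b = 35/64 + 19/70 = 1833/2240 ≈ 0.81830)
P(D) = -(1833/2240 + D)/(2*(-603 + D)) (P(D) = -(D + 1833/2240)/(2*(D - 603)) = -(1833/2240 + D)/(2*(-603 + D)))
168*P(199) = 168*((-1833 - 2240*199)/(4480*(-603 + 199))) = 168*((1/4480)*(-1833 - 445760)/(-404)) = 168*((1/4480)*(-1/404)*(-447593)) = 168*(447593/1809920) = 1342779/32320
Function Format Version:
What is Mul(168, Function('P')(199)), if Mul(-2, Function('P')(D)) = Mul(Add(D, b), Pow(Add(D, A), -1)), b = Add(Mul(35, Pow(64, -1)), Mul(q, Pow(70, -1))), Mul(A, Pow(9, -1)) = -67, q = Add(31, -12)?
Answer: Rational(1342779, 32320) ≈ 41.546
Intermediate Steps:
q = 19
A = -603 (A = Mul(9, -67) = -603)
b = Rational(1833, 2240) (b = Add(Mul(35, Pow(64, -1)), Mul(19, Pow(70, -1))) = Add(Mul(35, Rational(1, 64)), Mul(19, Rational(1, 70))) = Add(Rational(35, 64), Rational(19, 70)) = Rational(1833, 2240) ≈ 0.81830)
Function('P')(D) = Mul(Rational(-1, 2), Pow(Add(-603, D), -1), Add(Rational(1833, 2240), D)) (Function('P')(D) = Mul(Rational(-1, 2), Mul(Add(D, Rational(1833, 2240)), Pow(Add(D, -603), -1))) = Mul(Rational(-1, 2), Mul(Add(Rational(1833, 2240), D), Pow(Add(-603, D), -1))) = Mul(Rational(-1, 2), Mul(Pow(Add(-603, D), -1), Add(Rational(1833, 2240), D))) = Mul(Rational(-1, 2), Pow(Add(-603, D), -1), Add(Rational(1833, 2240), D)))
Mul(168, Function('P')(199)) = Mul(168, Mul(Rational(1, 4480), Pow(Add(-603, 199), -1), Add(-1833, Mul(-2240, 199)))) = Mul(168, Mul(Rational(1, 4480), Pow(-404, -1), Add(-1833, -445760))) = Mul(168, Mul(Rational(1, 4480), Rational(-1, 404), -447593)) = Mul(168, Rational(447593, 1809920)) = Rational(1342779, 32320)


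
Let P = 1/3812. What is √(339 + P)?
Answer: √1231532357/1906 ≈ 18.412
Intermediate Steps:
P = 1/3812 ≈ 0.00026233
√(339 + P) = √(339 + 1/3812) = √(1292269/3812) = √1231532357/1906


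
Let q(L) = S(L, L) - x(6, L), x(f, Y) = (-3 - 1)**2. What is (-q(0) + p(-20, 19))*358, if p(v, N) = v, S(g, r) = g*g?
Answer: -1432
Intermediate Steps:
S(g, r) = g**2
x(f, Y) = 16 (x(f, Y) = (-4)**2 = 16)
q(L) = -16 + L**2 (q(L) = L**2 - 1*16 = L**2 - 16 = -16 + L**2)
(-q(0) + p(-20, 19))*358 = (-(-16 + 0**2) - 20)*358 = (-(-16 + 0) - 20)*358 = (-1*(-16) - 20)*358 = (16 - 20)*358 = -4*358 = -1432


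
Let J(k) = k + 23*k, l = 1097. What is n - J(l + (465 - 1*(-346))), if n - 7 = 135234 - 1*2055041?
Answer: -1965592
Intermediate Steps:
n = -1919800 (n = 7 + (135234 - 1*2055041) = 7 + (135234 - 2055041) = 7 - 1919807 = -1919800)
J(k) = 24*k
n - J(l + (465 - 1*(-346))) = -1919800 - 24*(1097 + (465 - 1*(-346))) = -1919800 - 24*(1097 + (465 + 346)) = -1919800 - 24*(1097 + 811) = -1919800 - 24*1908 = -1919800 - 1*45792 = -1919800 - 45792 = -1965592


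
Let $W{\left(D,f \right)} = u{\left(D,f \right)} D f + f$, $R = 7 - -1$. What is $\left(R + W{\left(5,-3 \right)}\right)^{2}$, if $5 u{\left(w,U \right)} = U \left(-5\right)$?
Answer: $1600$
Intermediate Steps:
$R = 8$ ($R = 7 + 1 = 8$)
$u{\left(w,U \right)} = - U$ ($u{\left(w,U \right)} = \frac{U \left(-5\right)}{5} = \frac{\left(-5\right) U}{5} = - U$)
$W{\left(D,f \right)} = f - D f^{2}$ ($W{\left(D,f \right)} = - f D f + f = - D f f + f = - D f^{2} + f = f - D f^{2}$)
$\left(R + W{\left(5,-3 \right)}\right)^{2} = \left(8 - 3 \left(1 - 5 \left(-3\right)\right)\right)^{2} = \left(8 - 3 \left(1 + 15\right)\right)^{2} = \left(8 - 48\right)^{2} = \left(-40\right)^{2} = 1600$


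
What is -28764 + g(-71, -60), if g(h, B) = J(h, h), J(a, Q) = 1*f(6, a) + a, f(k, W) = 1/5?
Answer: -144174/5 ≈ -28835.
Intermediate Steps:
f(k, W) = ⅕
J(a, Q) = ⅕ + a (J(a, Q) = 1*(⅕) + a = ⅕ + a)
g(h, B) = ⅕ + h
-28764 + g(-71, -60) = -28764 + (⅕ - 71) = -28764 - 354/5 = -144174/5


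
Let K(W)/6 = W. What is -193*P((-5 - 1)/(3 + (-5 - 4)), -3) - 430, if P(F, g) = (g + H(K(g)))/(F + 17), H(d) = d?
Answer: -1229/6 ≈ -204.83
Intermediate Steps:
K(W) = 6*W
P(F, g) = 7*g/(17 + F) (P(F, g) = (g + 6*g)/(F + 17) = (7*g)/(17 + F) = 7*g/(17 + F))
-193*P((-5 - 1)/(3 + (-5 - 4)), -3) - 430 = -1351*(-3)/(17 + (-5 - 1)/(3 + (-5 - 4))) - 430 = -1351*(-3)/(17 - 6/(3 - 9)) - 430 = -1351*(-3)/(17 - 6/(-6)) - 430 = -1351*(-3)/(17 - 6*(-1/6)) - 430 = -1351*(-3)/(17 + 1) - 430 = -1351*(-3)/18 - 430 = -193*(-7/6) - 430 = 1351/6 - 430 = -1229/6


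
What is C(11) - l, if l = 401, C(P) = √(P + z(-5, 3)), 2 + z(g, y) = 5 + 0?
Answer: -401 + √14 ≈ -397.26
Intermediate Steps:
z(g, y) = 3 (z(g, y) = -2 + (5 + 0) = -2 + 5 = 3)
C(P) = √(3 + P) (C(P) = √(P + 3) = √(3 + P))
C(11) - l = √(3 + 11) - 1*401 = √14 - 401 = -401 + √14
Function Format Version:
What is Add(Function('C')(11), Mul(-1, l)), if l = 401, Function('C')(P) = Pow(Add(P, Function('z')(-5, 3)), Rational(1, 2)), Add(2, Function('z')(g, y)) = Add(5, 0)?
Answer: Add(-401, Pow(14, Rational(1, 2))) ≈ -397.26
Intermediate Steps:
Function('z')(g, y) = 3 (Function('z')(g, y) = Add(-2, Add(5, 0)) = Add(-2, 5) = 3)
Function('C')(P) = Pow(Add(3, P), Rational(1, 2)) (Function('C')(P) = Pow(Add(P, 3), Rational(1, 2)) = Pow(Add(3, P), Rational(1, 2)))
Add(Function('C')(11), Mul(-1, l)) = Add(Pow(Add(3, 11), Rational(1, 2)), Mul(-1, 401)) = Add(Pow(14, Rational(1, 2)), -401) = Add(-401, Pow(14, Rational(1, 2)))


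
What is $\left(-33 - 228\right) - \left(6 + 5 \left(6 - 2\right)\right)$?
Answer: $-287$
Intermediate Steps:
$\left(-33 - 228\right) - \left(6 + 5 \left(6 - 2\right)\right) = -261 - 26 = -287$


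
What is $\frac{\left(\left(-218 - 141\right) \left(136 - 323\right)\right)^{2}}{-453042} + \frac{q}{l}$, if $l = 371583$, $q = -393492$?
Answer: $- \frac{186093697840039}{18704745054} \approx -9949.0$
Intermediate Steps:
$\frac{\left(\left(-218 - 141\right) \left(136 - 323\right)\right)^{2}}{-453042} + \frac{q}{l} = \frac{\left(\left(-218 - 141\right) \left(136 - 323\right)\right)^{2}}{-453042} - \frac{393492}{371583} = \left(\left(-359\right) \left(-187\right)\right)^{2} \left(- \frac{1}{453042}\right) - \frac{131164}{123861} = 67133^{2} \left(- \frac{1}{453042}\right) - \frac{131164}{123861} = 4506839689 \left(- \frac{1}{453042}\right) - \frac{131164}{123861} = - \frac{4506839689}{453042} - \frac{131164}{123861} = - \frac{186093697840039}{18704745054}$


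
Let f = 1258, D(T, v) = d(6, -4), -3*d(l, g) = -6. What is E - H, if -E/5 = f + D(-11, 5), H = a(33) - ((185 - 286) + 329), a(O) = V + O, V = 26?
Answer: -6131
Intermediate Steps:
d(l, g) = 2 (d(l, g) = -⅓*(-6) = 2)
a(O) = 26 + O
D(T, v) = 2
H = -169 (H = (26 + 33) - ((185 - 286) + 329) = 59 - (-101 + 329) = 59 - 1*228 = 59 - 228 = -169)
E = -6300 (E = -5*(1258 + 2) = -5*1260 = -6300)
E - H = -6300 - 1*(-169) = -6300 + 169 = -6131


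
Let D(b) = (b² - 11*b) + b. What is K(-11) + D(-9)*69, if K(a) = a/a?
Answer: 11800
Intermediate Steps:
K(a) = 1
D(b) = b² - 10*b
K(-11) + D(-9)*69 = 1 - 9*(-10 - 9)*69 = 1 - 9*(-19)*69 = 1 + 171*69 = 1 + 11799 = 11800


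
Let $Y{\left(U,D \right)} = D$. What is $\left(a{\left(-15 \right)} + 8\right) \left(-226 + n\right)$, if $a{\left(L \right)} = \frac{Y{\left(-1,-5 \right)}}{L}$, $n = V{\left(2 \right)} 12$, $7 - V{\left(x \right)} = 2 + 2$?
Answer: $- \frac{4750}{3} \approx -1583.3$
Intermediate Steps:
$V{\left(x \right)} = 3$ ($V{\left(x \right)} = 7 - \left(2 + 2\right) = 7 - 4 = 3$)
$n = 36$ ($n = 3 \cdot 12 = 36$)
$a{\left(L \right)} = - \frac{5}{L}$
$\left(a{\left(-15 \right)} + 8\right) \left(-226 + n\right) = \left(- \frac{5}{-15} + 8\right) \left(-226 + 36\right) = \left(\left(-5\right) \left(- \frac{1}{15}\right) + 8\right) \left(-190\right) = \left(\frac{1}{3} + 8\right) \left(-190\right) = \frac{25}{3} \left(-190\right) = - \frac{4750}{3}$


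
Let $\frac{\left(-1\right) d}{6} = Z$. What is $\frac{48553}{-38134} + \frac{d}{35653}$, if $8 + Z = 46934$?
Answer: $- \frac{542083331}{59112674} \approx -9.1703$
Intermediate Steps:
$Z = 46926$ ($Z = -8 + 46934 = 46926$)
$d = -281556$ ($d = \left(-6\right) 46926 = -281556$)
$\frac{48553}{-38134} + \frac{d}{35653} = \frac{48553}{-38134} - \frac{281556}{35653} = 48553 \left(- \frac{1}{38134}\right) - \frac{281556}{35653} = - \frac{2111}{1658} - \frac{281556}{35653} = - \frac{542083331}{59112674}$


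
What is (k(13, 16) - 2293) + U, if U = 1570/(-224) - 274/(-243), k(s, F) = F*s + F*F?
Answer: -49938131/27216 ≈ -1834.9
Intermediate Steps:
k(s, F) = F**2 + F*s (k(s, F) = F*s + F**2 = F**2 + F*s)
U = -160067/27216 (U = 1570*(-1/224) - 274*(-1/243) = -785/112 + 274/243 = -160067/27216 ≈ -5.8814)
(k(13, 16) - 2293) + U = (16*(16 + 13) - 2293) - 160067/27216 = (16*29 - 2293) - 160067/27216 = (464 - 2293) - 160067/27216 = -1829 - 160067/27216 = -49938131/27216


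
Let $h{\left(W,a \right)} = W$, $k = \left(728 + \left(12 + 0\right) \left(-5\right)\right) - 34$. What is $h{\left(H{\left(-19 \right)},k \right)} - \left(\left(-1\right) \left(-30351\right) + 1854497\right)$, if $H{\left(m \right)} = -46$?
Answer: $-1884894$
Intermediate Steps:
$k = 634$ ($k = \left(728 + 12 \left(-5\right)\right) - 34 = \left(728 - 60\right) - 34 = 668 - 34 = 634$)
$h{\left(H{\left(-19 \right)},k \right)} - \left(\left(-1\right) \left(-30351\right) + 1854497\right) = -46 - \left(\left(-1\right) \left(-30351\right) + 1854497\right) = -46 - \left(30351 + 1854497\right) = -46 - 1884848 = -1884894$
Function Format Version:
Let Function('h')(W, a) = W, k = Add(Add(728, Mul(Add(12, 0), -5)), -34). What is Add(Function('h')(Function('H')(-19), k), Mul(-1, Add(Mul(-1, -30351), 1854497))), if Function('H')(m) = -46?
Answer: -1884894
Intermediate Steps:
k = 634 (k = Add(Add(728, Mul(12, -5)), -34) = Add(Add(728, -60), -34) = Add(668, -34) = 634)
Add(Function('h')(Function('H')(-19), k), Mul(-1, Add(Mul(-1, -30351), 1854497))) = Add(-46, Mul(-1, Add(Mul(-1, -30351), 1854497))) = Add(-46, Mul(-1, Add(30351, 1854497))) = Add(-46, Mul(-1, 1884848)) = Add(-46, -1884848) = -1884894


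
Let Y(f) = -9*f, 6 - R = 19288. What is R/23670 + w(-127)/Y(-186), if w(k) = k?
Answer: -1960231/2201310 ≈ -0.89048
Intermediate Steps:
R = -19282 (R = 6 - 1*19288 = 6 - 19288 = -19282)
R/23670 + w(-127)/Y(-186) = -19282/23670 - 127/((-9*(-186))) = -19282*1/23670 - 127/1674 = -9641/11835 - 127*1/1674 = -9641/11835 - 127/1674 = -1960231/2201310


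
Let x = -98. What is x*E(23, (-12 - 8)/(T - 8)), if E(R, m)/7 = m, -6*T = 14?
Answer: -41160/31 ≈ -1327.7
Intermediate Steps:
T = -7/3 (T = -1/6*14 = -7/3 ≈ -2.3333)
E(R, m) = 7*m
x*E(23, (-12 - 8)/(T - 8)) = -686*(-12 - 8)/(-7/3 - 8) = -686*(-20/(-31/3)) = -686*(-20*(-3/31)) = -686*60/31 = -98*420/31 = -41160/31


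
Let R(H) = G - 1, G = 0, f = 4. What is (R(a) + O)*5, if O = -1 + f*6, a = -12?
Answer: 110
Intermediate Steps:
O = 23 (O = -1 + 4*6 = -1 + 24 = 23)
R(H) = -1 (R(H) = 0 - 1 = -1)
(R(a) + O)*5 = (-1 + 23)*5 = 22*5 = 110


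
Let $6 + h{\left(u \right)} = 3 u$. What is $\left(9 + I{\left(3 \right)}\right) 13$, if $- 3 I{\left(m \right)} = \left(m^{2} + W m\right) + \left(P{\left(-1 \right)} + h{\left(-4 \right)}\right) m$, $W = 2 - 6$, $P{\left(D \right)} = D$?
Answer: $377$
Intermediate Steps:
$h{\left(u \right)} = -6 + 3 u$
$W = -4$ ($W = 2 - 6 = -4$)
$I{\left(m \right)} = - \frac{m^{2}}{3} + \frac{23 m}{3}$ ($I{\left(m \right)} = - \frac{\left(m^{2} - 4 m\right) + \left(-1 + \left(-6 + 3 \left(-4\right)\right)\right) m}{3} = - \frac{\left(m^{2} - 4 m\right) + \left(-1 - 18\right) m}{3} = - \frac{\left(m^{2} - 4 m\right) - 19 m}{3} = - \frac{m^{2} - 23 m}{3} = - \frac{m^{2}}{3} + \frac{23 m}{3}$)
$\left(9 + I{\left(3 \right)}\right) 13 = \left(9 + \frac{1}{3} \cdot 3 \left(23 - 3\right)\right) 13 = \left(9 + \frac{1}{3} \cdot 3 \cdot 20\right) 13 = \left(9 + 20\right) 13 = 29 \cdot 13 = 377$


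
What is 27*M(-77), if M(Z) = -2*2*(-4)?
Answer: 432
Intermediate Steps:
M(Z) = 16 (M(Z) = -4*(-4) = 16)
27*M(-77) = 27*16 = 432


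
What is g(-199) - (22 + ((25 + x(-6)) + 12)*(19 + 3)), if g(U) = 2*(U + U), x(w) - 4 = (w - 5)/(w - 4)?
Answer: -8721/5 ≈ -1744.2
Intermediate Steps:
x(w) = 4 + (-5 + w)/(-4 + w) (x(w) = 4 + (w - 5)/(w - 4) = 4 + (-5 + w)/(-4 + w))
g(U) = 4*U (g(U) = 2*(2*U) = 4*U)
g(-199) - (22 + ((25 + x(-6)) + 12)*(19 + 3)) = 4*(-199) - (22 + ((25 + (-21 + 5*(-6))/(-4 - 6)) + 12)*(19 + 3)) = -796 - (22 + ((25 + (-21 - 30)/(-10)) + 12)*22) = -796 - (22 + ((25 - ⅒*(-51)) + 12)*22) = -796 - (22 + ((25 + 51/10) + 12)*22) = -796 - (22 + (301/10 + 12)*22) = -796 - (22 + (421/10)*22) = -796 - (22 + 4631/5) = -796 - 1*4741/5 = -796 - 4741/5 = -8721/5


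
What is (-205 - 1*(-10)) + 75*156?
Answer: 11505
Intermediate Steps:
(-205 - 1*(-10)) + 75*156 = (-205 + 10) + 11700 = -195 + 11700 = 11505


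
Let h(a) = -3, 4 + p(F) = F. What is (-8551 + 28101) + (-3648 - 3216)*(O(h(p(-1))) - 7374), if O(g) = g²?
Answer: 50572910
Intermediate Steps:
p(F) = -4 + F
(-8551 + 28101) + (-3648 - 3216)*(O(h(p(-1))) - 7374) = (-8551 + 28101) + (-3648 - 3216)*((-3)² - 7374) = 19550 - 6864*(9 - 7374) = 19550 - 6864*(-7365) = 19550 + 50553360 = 50572910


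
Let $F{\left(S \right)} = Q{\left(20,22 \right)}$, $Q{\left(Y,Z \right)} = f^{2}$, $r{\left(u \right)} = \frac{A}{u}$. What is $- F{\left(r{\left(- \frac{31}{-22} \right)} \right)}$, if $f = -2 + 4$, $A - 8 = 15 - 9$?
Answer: $-4$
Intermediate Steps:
$A = 14$ ($A = 8 + \left(15 - 9\right) = 8 + 6 = 14$)
$f = 2$
$r{\left(u \right)} = \frac{14}{u}$
$Q{\left(Y,Z \right)} = 4$ ($Q{\left(Y,Z \right)} = 2^{2} = 4$)
$F{\left(S \right)} = 4$
$- F{\left(r{\left(- \frac{31}{-22} \right)} \right)} = \left(-1\right) 4 = -4$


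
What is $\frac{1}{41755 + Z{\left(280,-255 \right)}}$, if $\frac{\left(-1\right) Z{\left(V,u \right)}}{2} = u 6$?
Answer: $\frac{1}{44815} \approx 2.2314 \cdot 10^{-5}$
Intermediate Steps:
$Z{\left(V,u \right)} = - 12 u$ ($Z{\left(V,u \right)} = - 2 u 6 = - 2 \cdot 6 u = - 12 u$)
$\frac{1}{41755 + Z{\left(280,-255 \right)}} = \frac{1}{41755 - -3060} = \frac{1}{41755 + 3060} = \frac{1}{44815}$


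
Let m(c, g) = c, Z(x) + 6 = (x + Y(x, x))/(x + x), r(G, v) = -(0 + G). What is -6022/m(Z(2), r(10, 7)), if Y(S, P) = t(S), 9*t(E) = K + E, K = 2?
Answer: 108396/97 ≈ 1117.5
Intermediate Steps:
r(G, v) = -G
t(E) = 2/9 + E/9 (t(E) = (2 + E)/9 = 2/9 + E/9)
Y(S, P) = 2/9 + S/9
Z(x) = -6 + (2/9 + 10*x/9)/(2*x) (Z(x) = -6 + (x + (2/9 + x/9))/(x + x) = -6 + (2/9 + 10*x/9)/((2*x)) = -6 + (2/9 + 10*x/9)*(1/(2*x)) = -6 + (2/9 + 10*x/9)/(2*x))
-6022/m(Z(2), r(10, 7)) = -6022*18/(1 - 49*2) = -6022*18/(1 - 98) = -6022/((1/9)*(1/2)*(-97)) = -6022/(-97/18) = -6022*(-18/97) = 108396/97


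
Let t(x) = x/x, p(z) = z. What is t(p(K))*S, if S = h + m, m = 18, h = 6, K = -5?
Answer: 24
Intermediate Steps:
t(x) = 1
S = 24 (S = 6 + 18 = 24)
t(p(K))*S = 1*24 = 24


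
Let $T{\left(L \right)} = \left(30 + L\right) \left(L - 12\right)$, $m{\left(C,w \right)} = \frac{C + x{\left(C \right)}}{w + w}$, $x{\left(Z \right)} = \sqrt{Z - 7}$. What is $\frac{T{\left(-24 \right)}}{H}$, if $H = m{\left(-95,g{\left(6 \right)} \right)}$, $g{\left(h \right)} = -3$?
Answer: $- \frac{123120}{9127} - \frac{1296 i \sqrt{102}}{9127} \approx -13.49 - 1.4341 i$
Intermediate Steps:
$x{\left(Z \right)} = \sqrt{-7 + Z}$
$m{\left(C,w \right)} = \frac{C + \sqrt{-7 + C}}{2 w}$ ($m{\left(C,w \right)} = \frac{C + \sqrt{-7 + C}}{w + w} = \frac{C + \sqrt{-7 + C}}{2 w}$)
$H = \frac{95}{6} - \frac{i \sqrt{102}}{6}$ ($H = \frac{-95 + \sqrt{-7 - 95}}{2 \left(-3\right)} = \frac{1}{2} \left(- \frac{1}{3}\right) \left(-95 + \sqrt{-102}\right) = \frac{1}{2} \left(- \frac{1}{3}\right) \left(-95 + i \sqrt{102}\right) = \frac{95}{6} - \frac{i \sqrt{102}}{6} \approx 15.833 - 1.6833 i$)
$T{\left(L \right)} = \left(-12 + L\right) \left(30 + L\right)$ ($T{\left(L \right)} = \left(30 + L\right) \left(-12 + L\right) = \left(-12 + L\right) \left(30 + L\right)$)
$\frac{T{\left(-24 \right)}}{H} = \frac{-360 + \left(-24\right)^{2} + 18 \left(-24\right)}{\frac{95}{6} - \frac{i \sqrt{102}}{6}} = \frac{-360 + 576 - 432}{\frac{95}{6} - \frac{i \sqrt{102}}{6}} = - \frac{216}{\frac{95}{6} - \frac{i \sqrt{102}}{6}}$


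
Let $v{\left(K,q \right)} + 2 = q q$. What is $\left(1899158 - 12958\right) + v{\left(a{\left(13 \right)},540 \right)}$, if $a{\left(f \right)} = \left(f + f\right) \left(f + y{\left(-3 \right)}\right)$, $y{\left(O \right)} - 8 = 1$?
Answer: $2177798$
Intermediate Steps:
$y{\left(O \right)} = 9$ ($y{\left(O \right)} = 8 + 1 = 9$)
$a{\left(f \right)} = 2 f \left(9 + f\right)$ ($a{\left(f \right)} = \left(f + f\right) \left(f + 9\right) = 2 f \left(9 + f\right)$)
$v{\left(K,q \right)} = -2 + q^{2}$ ($v{\left(K,q \right)} = -2 + q q = -2 + q^{2}$)
$\left(1899158 - 12958\right) + v{\left(a{\left(13 \right)},540 \right)} = \left(1899158 - 12958\right) - \left(2 - 540^{2}\right) = 1886200 + \left(-2 + 291600\right) = 1886200 + 291598 = 2177798$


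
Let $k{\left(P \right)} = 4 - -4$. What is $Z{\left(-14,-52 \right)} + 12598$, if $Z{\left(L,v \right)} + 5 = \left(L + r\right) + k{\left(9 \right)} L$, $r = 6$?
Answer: $12473$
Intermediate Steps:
$k{\left(P \right)} = 8$ ($k{\left(P \right)} = 4 + 4 = 8$)
$Z{\left(L,v \right)} = 1 + 9 L$ ($Z{\left(L,v \right)} = -5 + \left(\left(L + 6\right) + 8 L\right) = -5 + \left(\left(6 + L\right) + 8 L\right) = -5 + \left(6 + 9 L\right) = 1 + 9 L$)
$Z{\left(-14,-52 \right)} + 12598 = \left(1 + 9 \left(-14\right)\right) + 12598 = \left(1 - 126\right) + 12598 = -125 + 12598 = 12473$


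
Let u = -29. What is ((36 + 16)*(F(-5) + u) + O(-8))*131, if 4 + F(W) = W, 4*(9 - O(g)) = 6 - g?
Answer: -516271/2 ≈ -2.5814e+5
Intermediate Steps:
O(g) = 15/2 + g/4 (O(g) = 9 - (6 - g)/4 = 9 + (-3/2 + g/4) = 15/2 + g/4)
F(W) = -4 + W
((36 + 16)*(F(-5) + u) + O(-8))*131 = ((36 + 16)*((-4 - 5) - 29) + (15/2 + (1/4)*(-8)))*131 = (52*(-9 - 29) + (15/2 - 2))*131 = (52*(-38) + 11/2)*131 = (-1976 + 11/2)*131 = -3941/2*131 = -516271/2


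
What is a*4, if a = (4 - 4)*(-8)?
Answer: 0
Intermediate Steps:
a = 0 (a = 0*(-8) = 0)
a*4 = 0*4 = 0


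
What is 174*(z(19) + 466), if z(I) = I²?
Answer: 143898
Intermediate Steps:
174*(z(19) + 466) = 174*(19² + 466) = 174*(361 + 466) = 174*827 = 143898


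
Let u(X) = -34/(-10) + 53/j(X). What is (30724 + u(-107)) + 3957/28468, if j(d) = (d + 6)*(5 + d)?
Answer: 22529230720061/733193340 ≈ 30728.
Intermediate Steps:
j(d) = (5 + d)*(6 + d) (j(d) = (6 + d)*(5 + d) = (5 + d)*(6 + d))
u(X) = 17/5 + 53/(30 + X² + 11*X) (u(X) = -34/(-10) + 53/(30 + X² + 11*X) = -34*(-⅒) + 53/(30 + X² + 11*X) = 17/5 + 53/(30 + X² + 11*X))
(30724 + u(-107)) + 3957/28468 = (30724 + (775 + 17*(-107)² + 187*(-107))/(5*(30 + (-107)² + 11*(-107)))) + 3957/28468 = (30724 + (775 + 17*11449 - 20009)/(5*(30 + 11449 - 1177))) + 3957*(1/28468) = (30724 + (⅕)*(775 + 194633 - 20009)/10302) + 3957/28468 = (30724 + (⅕)*(1/10302)*175399) + 3957/28468 = (30724 + 175399/51510) + 3957/28468 = 1582768639/51510 + 3957/28468 = 22529230720061/733193340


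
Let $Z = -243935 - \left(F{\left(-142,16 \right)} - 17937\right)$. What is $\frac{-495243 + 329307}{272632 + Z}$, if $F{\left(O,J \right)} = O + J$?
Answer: $- \frac{20742}{5845} \approx -3.5487$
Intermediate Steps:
$F{\left(O,J \right)} = J + O$
$Z = -225872$ ($Z = -243935 - \left(\left(16 - 142\right) - 17937\right) = -243935 - \left(-126 - 17937\right) = -243935 - -18063 = -243935 + 18063 = -225872$)
$\frac{-495243 + 329307}{272632 + Z} = \frac{-495243 + 329307}{272632 - 225872} = - \frac{165936}{46760} = \left(-165936\right) \frac{1}{46760} = - \frac{20742}{5845}$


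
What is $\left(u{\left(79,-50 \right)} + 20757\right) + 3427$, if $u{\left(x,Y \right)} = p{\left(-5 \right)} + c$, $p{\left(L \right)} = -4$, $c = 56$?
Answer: $24236$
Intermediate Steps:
$u{\left(x,Y \right)} = 52$ ($u{\left(x,Y \right)} = -4 + 56 = 52$)
$\left(u{\left(79,-50 \right)} + 20757\right) + 3427 = \left(52 + 20757\right) + 3427 = 20809 + 3427 = 24236$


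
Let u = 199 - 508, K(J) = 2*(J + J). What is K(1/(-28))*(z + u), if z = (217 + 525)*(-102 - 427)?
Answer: 392827/7 ≈ 56118.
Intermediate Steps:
K(J) = 4*J (K(J) = 2*(2*J) = 4*J)
z = -392518 (z = 742*(-529) = -392518)
u = -309
K(1/(-28))*(z + u) = (4/(-28))*(-392518 - 309) = (4*(-1/28))*(-392827) = -⅐*(-392827) = 392827/7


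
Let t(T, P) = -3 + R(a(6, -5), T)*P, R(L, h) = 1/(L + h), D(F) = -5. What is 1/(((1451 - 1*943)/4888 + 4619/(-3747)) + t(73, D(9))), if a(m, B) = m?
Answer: -361727886/1516393199 ≈ -0.23854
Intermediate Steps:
t(T, P) = -3 + P/(6 + T)
1/(((1451 - 1*943)/4888 + 4619/(-3747)) + t(73, D(9))) = 1/(((1451 - 1*943)/4888 + 4619/(-3747)) + (-18 - 5 - 3*73)/(6 + 73)) = 1/(((1451 - 943)*(1/4888) + 4619*(-1/3747)) + (-18 - 5 - 219)/79) = 1/((508*(1/4888) - 4619/3747) + (1/79)*(-242)) = 1/((127/1222 - 4619/3747) - 242/79) = 1/(-5168549/4578834 - 242/79) = 1/(-1516393199/361727886) = -361727886/1516393199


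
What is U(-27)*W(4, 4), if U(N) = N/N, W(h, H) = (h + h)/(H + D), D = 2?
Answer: 4/3 ≈ 1.3333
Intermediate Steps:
W(h, H) = 2*h/(2 + H) (W(h, H) = (h + h)/(H + 2) = (2*h)/(2 + H) = 2*h/(2 + H))
U(N) = 1
U(-27)*W(4, 4) = 1*(2*4/(2 + 4)) = 1*(2*4/6) = 1*(2*4*(⅙)) = 1*(4/3) = 4/3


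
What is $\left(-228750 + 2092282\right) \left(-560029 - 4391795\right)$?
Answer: $-9227882482368$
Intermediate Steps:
$\left(-228750 + 2092282\right) \left(-560029 - 4391795\right) = 1863532 \left(-4951824\right) = -9227882482368$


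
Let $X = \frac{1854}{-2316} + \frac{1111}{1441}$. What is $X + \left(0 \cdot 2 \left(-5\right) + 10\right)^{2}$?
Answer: $\frac{5055107}{50566} \approx 99.97$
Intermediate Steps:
$X = - \frac{1493}{50566}$ ($X = 1854 \left(- \frac{1}{2316}\right) + 1111 \cdot \frac{1}{1441} = - \frac{309}{386} + \frac{101}{131} = - \frac{1493}{50566} \approx -0.029526$)
$X + \left(0 \cdot 2 \left(-5\right) + 10\right)^{2} = - \frac{1493}{50566} + \left(0 \cdot 2 \left(-5\right) + 10\right)^{2} = - \frac{1493}{50566} + \left(0 \left(-5\right) + 10\right)^{2} = - \frac{1493}{50566} + \left(0 + 10\right)^{2} = - \frac{1493}{50566} + 10^{2} = - \frac{1493}{50566} + 100 = \frac{5055107}{50566}$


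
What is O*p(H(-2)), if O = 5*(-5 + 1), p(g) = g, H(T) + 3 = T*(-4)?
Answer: -100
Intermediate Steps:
H(T) = -3 - 4*T (H(T) = -3 + T*(-4) = -3 - 4*T)
O = -20 (O = 5*(-4) = -20)
O*p(H(-2)) = -20*(-3 - 4*(-2)) = -20*(-3 + 8) = -20*5 = -100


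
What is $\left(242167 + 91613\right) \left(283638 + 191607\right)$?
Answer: $158627276100$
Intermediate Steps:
$\left(242167 + 91613\right) \left(283638 + 191607\right) = 333780 \cdot 475245 = 158627276100$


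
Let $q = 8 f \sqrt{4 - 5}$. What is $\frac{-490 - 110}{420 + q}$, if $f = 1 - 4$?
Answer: $- \frac{1750}{1229} - \frac{100 i}{1229} \approx -1.4239 - 0.081367 i$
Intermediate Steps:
$f = -3$
$q = - 24 i$ ($q = 8 \left(-3\right) \sqrt{4 - 5} = - 24 \sqrt{-1} = - 24 i \approx - 24.0 i$)
$\frac{-490 - 110}{420 + q} = \frac{-490 - 110}{420 - 24 i} = \left(-490 - 110\right) \frac{420 + 24 i}{176976} = - 600 \frac{420 + 24 i}{176976} = - \frac{25 \left(420 + 24 i\right)}{7374}$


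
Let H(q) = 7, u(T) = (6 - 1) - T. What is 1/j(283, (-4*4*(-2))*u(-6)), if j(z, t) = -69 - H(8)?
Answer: -1/76 ≈ -0.013158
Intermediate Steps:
u(T) = 5 - T
j(z, t) = -76 (j(z, t) = -69 - 1*7 = -69 - 7 = -76)
1/j(283, (-4*4*(-2))*u(-6)) = 1/(-76) = -1/76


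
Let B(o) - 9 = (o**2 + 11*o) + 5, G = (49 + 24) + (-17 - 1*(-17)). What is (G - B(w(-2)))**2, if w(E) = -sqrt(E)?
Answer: 3479 + 1342*I*sqrt(2) ≈ 3479.0 + 1897.9*I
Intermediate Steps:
G = 73 (G = 73 + (-17 + 17) = 73 + 0 = 73)
B(o) = 14 + o**2 + 11*o (B(o) = 9 + ((o**2 + 11*o) + 5) = 9 + (5 + o**2 + 11*o) = 14 + o**2 + 11*o)
(G - B(w(-2)))**2 = (73 - (14 + (-sqrt(-2))**2 + 11*(-sqrt(-2))))**2 = (73 - (14 + (-I*sqrt(2))**2 + 11*(-I*sqrt(2))))**2 = (73 - (14 - 2 - 11*I*sqrt(2)))**2 = (73 - (12 - 11*I*sqrt(2)))**2 = (73 + (-12 + 11*I*sqrt(2)))**2 = (61 + 11*I*sqrt(2))**2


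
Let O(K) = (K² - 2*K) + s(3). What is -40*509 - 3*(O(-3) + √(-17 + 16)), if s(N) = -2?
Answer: -20399 - 3*I ≈ -20399.0 - 3.0*I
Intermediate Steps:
O(K) = -2 + K² - 2*K (O(K) = (K² - 2*K) - 2 = -2 + K² - 2*K)
-40*509 - 3*(O(-3) + √(-17 + 16)) = -40*509 - 3*((-2 + (-3)² - 2*(-3)) + √(-17 + 16)) = -20360 - 3*((-2 + 9 + 6) + √(-1)) = -20360 - 3*(13 + I) = -20360 - (39 + 3*I) = -20360 + (-39 - 3*I) = -20399 - 3*I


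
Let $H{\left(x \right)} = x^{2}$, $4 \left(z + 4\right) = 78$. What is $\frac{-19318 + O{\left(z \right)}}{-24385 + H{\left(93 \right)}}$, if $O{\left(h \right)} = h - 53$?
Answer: $\frac{38711}{31472} \approx 1.23$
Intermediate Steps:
$z = \frac{31}{2}$ ($z = -4 + \frac{1}{4} \cdot 78 = -4 + \frac{39}{2} = \frac{31}{2} \approx 15.5$)
$O{\left(h \right)} = -53 + h$
$\frac{-19318 + O{\left(z \right)}}{-24385 + H{\left(93 \right)}} = \frac{-19318 + \left(-53 + \frac{31}{2}\right)}{-24385 + 93^{2}} = \frac{-19318 - \frac{75}{2}}{-24385 + 8649} = - \frac{38711}{2 \left(-15736\right)} = \left(- \frac{38711}{2}\right) \left(- \frac{1}{15736}\right) = \frac{38711}{31472}$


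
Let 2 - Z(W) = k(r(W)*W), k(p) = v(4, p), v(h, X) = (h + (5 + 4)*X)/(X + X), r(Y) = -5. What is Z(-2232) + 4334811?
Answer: 24188231429/5580 ≈ 4.3348e+6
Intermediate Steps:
v(h, X) = (h + 9*X)/(2*X) (v(h, X) = (h + 9*X)/((2*X)) = (h + 9*X)*(1/(2*X)) = (h + 9*X)/(2*X))
k(p) = (4 + 9*p)/(2*p)
Z(W) = -5/2 + 2/(5*W) (Z(W) = 2 - (9/2 + 2/((-5*W))) = 2 - (9/2 + 2*(-1/(5*W))) = 2 - (9/2 - 2/(5*W)) = 2 + (-9/2 + 2/(5*W)) = -5/2 + 2/(5*W))
Z(-2232) + 4334811 = (⅒)*(4 - 25*(-2232))/(-2232) + 4334811 = (⅒)*(-1/2232)*(4 + 55800) + 4334811 = (⅒)*(-1/2232)*55804 + 4334811 = -13951/5580 + 4334811 = 24188231429/5580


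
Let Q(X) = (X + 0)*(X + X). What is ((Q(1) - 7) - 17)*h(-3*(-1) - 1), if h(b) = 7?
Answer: -154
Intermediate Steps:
Q(X) = 2*X² (Q(X) = X*(2*X) = 2*X²)
((Q(1) - 7) - 17)*h(-3*(-1) - 1) = ((2*1² - 7) - 17)*7 = ((2*1 - 7) - 17)*7 = ((2 - 7) - 17)*7 = (-5 - 17)*7 = -22*7 = -154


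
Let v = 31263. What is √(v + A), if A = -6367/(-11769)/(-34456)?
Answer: √1285225998737128941990/202756332 ≈ 176.81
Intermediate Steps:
A = -6367/405512664 (A = -6367*(-1/11769)*(-1/34456) = (6367/11769)*(-1/34456) = -6367/405512664 ≈ -1.5701e-5)
√(v + A) = √(31263 - 6367/405512664) = √(12677542408265/405512664) = √1285225998737128941990/202756332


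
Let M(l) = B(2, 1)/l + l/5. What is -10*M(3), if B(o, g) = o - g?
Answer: -28/3 ≈ -9.3333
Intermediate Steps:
M(l) = 1/l + l/5 (M(l) = (2 - 1*1)/l + l/5 = (2 - 1)/l + l*(⅕) = 1/l + l/5)
-10*M(3) = -10*(1/3 + (⅕)*3) = -10*(⅓ + ⅗) = -10*14/15 = -28/3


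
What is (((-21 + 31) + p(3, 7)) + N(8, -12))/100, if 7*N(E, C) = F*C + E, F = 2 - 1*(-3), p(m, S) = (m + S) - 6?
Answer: 23/350 ≈ 0.065714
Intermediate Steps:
p(m, S) = -6 + S + m (p(m, S) = (S + m) - 6 = -6 + S + m)
F = 5 (F = 2 + 3 = 5)
N(E, C) = E/7 + 5*C/7 (N(E, C) = (5*C + E)/7 = (E + 5*C)/7 = E/7 + 5*C/7)
(((-21 + 31) + p(3, 7)) + N(8, -12))/100 = (((-21 + 31) + (-6 + 7 + 3)) + ((⅐)*8 + (5/7)*(-12)))/100 = ((10 + 4) + (8/7 - 60/7))/100 = (14 - 52/7)/100 = (1/100)*(46/7) = 23/350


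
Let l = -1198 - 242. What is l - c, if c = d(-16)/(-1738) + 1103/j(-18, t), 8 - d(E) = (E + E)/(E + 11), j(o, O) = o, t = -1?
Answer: -107829793/78210 ≈ -1378.7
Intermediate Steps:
d(E) = 8 - 2*E/(11 + E) (d(E) = 8 - (E + E)/(E + 11) = 8 - 2*E/(11 + E))
l = -1440
c = -4792607/78210 (c = (2*(44 + 3*(-16))/(11 - 16))/(-1738) + 1103/(-18) = (2*(44 - 48)/(-5))*(-1/1738) + 1103*(-1/18) = (2*(-⅕)*(-4))*(-1/1738) - 1103/18 = (8/5)*(-1/1738) - 1103/18 = -4/4345 - 1103/18 = -4792607/78210 ≈ -61.279)
l - c = -1440 - 1*(-4792607/78210) = -1440 + 4792607/78210 = -107829793/78210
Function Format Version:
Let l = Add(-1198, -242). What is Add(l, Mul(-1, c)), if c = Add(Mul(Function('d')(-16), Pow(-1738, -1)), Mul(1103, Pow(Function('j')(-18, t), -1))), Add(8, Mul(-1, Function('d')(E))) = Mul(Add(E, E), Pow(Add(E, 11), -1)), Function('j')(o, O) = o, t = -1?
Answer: Rational(-107829793, 78210) ≈ -1378.7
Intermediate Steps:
Function('d')(E) = Add(8, Mul(-2, E, Pow(Add(11, E), -1))) (Function('d')(E) = Add(8, Mul(-1, Mul(Add(E, E), Pow(Add(E, 11), -1)))) = Add(8, Mul(-1, Mul(Mul(2, E), Pow(Add(11, E), -1)))) = Add(8, Mul(-1, Mul(2, E, Pow(Add(11, E), -1)))) = Add(8, Mul(-2, E, Pow(Add(11, E), -1))))
l = -1440
c = Rational(-4792607, 78210) (c = Add(Mul(Mul(2, Pow(Add(11, -16), -1), Add(44, Mul(3, -16))), Pow(-1738, -1)), Mul(1103, Pow(-18, -1))) = Add(Mul(Mul(2, Pow(-5, -1), Add(44, -48)), Rational(-1, 1738)), Mul(1103, Rational(-1, 18))) = Add(Mul(Mul(2, Rational(-1, 5), -4), Rational(-1, 1738)), Rational(-1103, 18)) = Add(Mul(Rational(8, 5), Rational(-1, 1738)), Rational(-1103, 18)) = Add(Rational(-4, 4345), Rational(-1103, 18)) = Rational(-4792607, 78210) ≈ -61.279)
Add(l, Mul(-1, c)) = Add(-1440, Mul(-1, Rational(-4792607, 78210))) = Add(-1440, Rational(4792607, 78210)) = Rational(-107829793, 78210)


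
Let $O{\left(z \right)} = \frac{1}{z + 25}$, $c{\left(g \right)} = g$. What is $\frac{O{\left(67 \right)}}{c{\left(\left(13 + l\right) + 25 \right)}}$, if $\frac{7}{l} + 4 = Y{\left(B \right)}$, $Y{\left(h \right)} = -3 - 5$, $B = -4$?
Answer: $\frac{3}{10327} \approx 0.0002905$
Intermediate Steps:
$Y{\left(h \right)} = -8$ ($Y{\left(h \right)} = -3 - 5 = -8$)
$l = - \frac{7}{12}$ ($l = \frac{7}{-4 - 8} = \frac{7}{-12} = 7 \left(- \frac{1}{12}\right) = - \frac{7}{12} \approx -0.58333$)
$O{\left(z \right)} = \frac{1}{25 + z}$
$\frac{O{\left(67 \right)}}{c{\left(\left(13 + l\right) + 25 \right)}} = \frac{1}{\left(25 + 67\right) \left(\left(13 - \frac{7}{12}\right) + 25\right)} = \frac{1}{92 \left(\frac{149}{12} + 25\right)} = \frac{1}{92 \cdot \frac{449}{12}} = \frac{1}{92} \cdot \frac{12}{449} = \frac{3}{10327}$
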